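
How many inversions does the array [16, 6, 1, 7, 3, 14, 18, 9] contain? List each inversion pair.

Finding inversions in [16, 6, 1, 7, 3, 14, 18, 9]:

(0, 1): arr[0]=16 > arr[1]=6
(0, 2): arr[0]=16 > arr[2]=1
(0, 3): arr[0]=16 > arr[3]=7
(0, 4): arr[0]=16 > arr[4]=3
(0, 5): arr[0]=16 > arr[5]=14
(0, 7): arr[0]=16 > arr[7]=9
(1, 2): arr[1]=6 > arr[2]=1
(1, 4): arr[1]=6 > arr[4]=3
(3, 4): arr[3]=7 > arr[4]=3
(5, 7): arr[5]=14 > arr[7]=9
(6, 7): arr[6]=18 > arr[7]=9

Total inversions: 11

The array has 11 inversion(s): (0,1), (0,2), (0,3), (0,4), (0,5), (0,7), (1,2), (1,4), (3,4), (5,7), (6,7). Each pair (i,j) satisfies i < j and arr[i] > arr[j].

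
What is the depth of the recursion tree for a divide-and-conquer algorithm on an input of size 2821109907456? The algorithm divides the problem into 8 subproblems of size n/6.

For divide and conquer with division factor 6:

Problem sizes at each level:
Level 0: 2821109907456
Level 1: 470184984576
Level 2: 78364164096
Level 3: 13060694016
Level 4: 2176782336
Level 5: 362797056
Level 6: 60466176
Level 7: 10077696
Level 8: 1679616
Level 9: 279936
Level 10: 46656
Level 11: 7776
Level 12: 1296
Level 13: 216
Level 14: 36
Level 15: 6
Level 16: 1

The root is level 0 and the size-1 base case is level 16 (the tree spans levels 0 through 16, i.e. 17 levels counting the root), so the depth is the number of divisions: log_6(2821109907456) = 16

The recursion tree depth is log_6(2821109907456) = 16. At each level, the problem size is divided by 6, so it takes 16 divisions to reduce to a base case of size 1. The algorithm makes 8 recursive calls at each level.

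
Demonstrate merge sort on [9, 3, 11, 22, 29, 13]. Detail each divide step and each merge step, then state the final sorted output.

Merge sort trace:

Split: [9, 3, 11, 22, 29, 13] -> [9, 3, 11] and [22, 29, 13]
  Split: [9, 3, 11] -> [9] and [3, 11]
    Split: [3, 11] -> [3] and [11]
    Merge: [3] + [11] -> [3, 11]
  Merge: [9] + [3, 11] -> [3, 9, 11]
  Split: [22, 29, 13] -> [22] and [29, 13]
    Split: [29, 13] -> [29] and [13]
    Merge: [29] + [13] -> [13, 29]
  Merge: [22] + [13, 29] -> [13, 22, 29]
Merge: [3, 9, 11] + [13, 22, 29] -> [3, 9, 11, 13, 22, 29]

Final sorted array: [3, 9, 11, 13, 22, 29]

The merge sort proceeds by recursively splitting the array and merging sorted halves.
After all merges, the sorted array is [3, 9, 11, 13, 22, 29].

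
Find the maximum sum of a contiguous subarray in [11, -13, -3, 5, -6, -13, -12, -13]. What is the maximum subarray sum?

Using Kadane's algorithm on [11, -13, -3, 5, -6, -13, -12, -13]:

Scanning through the array:
Position 1 (value -13): max_ending_here = -2, max_so_far = 11
Position 2 (value -3): max_ending_here = -3, max_so_far = 11
Position 3 (value 5): max_ending_here = 5, max_so_far = 11
Position 4 (value -6): max_ending_here = -1, max_so_far = 11
Position 5 (value -13): max_ending_here = -13, max_so_far = 11
Position 6 (value -12): max_ending_here = -12, max_so_far = 11
Position 7 (value -13): max_ending_here = -13, max_so_far = 11

Maximum subarray: [11]
Maximum sum: 11

The maximum subarray is [11] with sum 11. This subarray runs from index 0 to index 0.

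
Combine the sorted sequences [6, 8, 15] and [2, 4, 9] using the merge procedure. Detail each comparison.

Merging process:

Compare 6 vs 2: take 2 from right. Merged: [2]
Compare 6 vs 4: take 4 from right. Merged: [2, 4]
Compare 6 vs 9: take 6 from left. Merged: [2, 4, 6]
Compare 8 vs 9: take 8 from left. Merged: [2, 4, 6, 8]
Compare 15 vs 9: take 9 from right. Merged: [2, 4, 6, 8, 9]
Append remaining from left: [15]. Merged: [2, 4, 6, 8, 9, 15]

Final merged array: [2, 4, 6, 8, 9, 15]
Total comparisons: 5

The merged array is [2, 4, 6, 8, 9, 15], requiring 5 comparisons. The merge step runs in O(n) time where n is the total number of elements.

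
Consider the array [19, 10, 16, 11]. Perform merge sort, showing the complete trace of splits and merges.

Merge sort trace:

Split: [19, 10, 16, 11] -> [19, 10] and [16, 11]
  Split: [19, 10] -> [19] and [10]
  Merge: [19] + [10] -> [10, 19]
  Split: [16, 11] -> [16] and [11]
  Merge: [16] + [11] -> [11, 16]
Merge: [10, 19] + [11, 16] -> [10, 11, 16, 19]

Final sorted array: [10, 11, 16, 19]

The merge sort proceeds by recursively splitting the array and merging sorted halves.
After all merges, the sorted array is [10, 11, 16, 19].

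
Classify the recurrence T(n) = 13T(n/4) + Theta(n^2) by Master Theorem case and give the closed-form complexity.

Master Theorem for T(n) = 13T(n/4) + O(n^2):

a = 13, b = 4, c = 2
log_b(a) = log_4(13) = 1.8502

Case 3: c = 2 > log_4(13) = 1.8502
T(n) = O(n^2) = O(n^2)

For T(n) = 13T(n/4) + O(n^2): log_4(13) = 1.8502. This is Case 3 of the Master Theorem (c > log_b(a), work dominated by root), giving O(n^2).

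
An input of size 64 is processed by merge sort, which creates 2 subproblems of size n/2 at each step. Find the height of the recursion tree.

For divide and conquer with division factor 2:

Problem sizes at each level:
Level 0: 64
Level 1: 32
Level 2: 16
Level 3: 8
Level 4: 4
Level 5: 2
Level 6: 1

The root is level 0 and the size-1 base case is level 6 (the tree spans levels 0 through 6, i.e. 7 levels counting the root), so the depth is the number of divisions: log_2(64) = 6

The recursion tree depth is log_2(64) = 6. At each level, the problem size is divided by 2, so it takes 6 divisions to reduce to a base case of size 1. The algorithm makes 2 recursive calls at each level.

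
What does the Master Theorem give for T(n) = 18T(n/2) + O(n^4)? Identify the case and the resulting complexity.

Master Theorem for T(n) = 18T(n/2) + O(n^4):

a = 18, b = 2, c = 4
log_b(a) = log_2(18) = 4.1699

Case 1: c = 4 < log_2(18) = 4.1699
T(n) = O(n^(log_2 18))

For T(n) = 18T(n/2) + O(n^4): log_2(18) = 4.1699. This is Case 1 of the Master Theorem (c < log_b(a), work dominated by leaves), giving O(n^(log_2 18)).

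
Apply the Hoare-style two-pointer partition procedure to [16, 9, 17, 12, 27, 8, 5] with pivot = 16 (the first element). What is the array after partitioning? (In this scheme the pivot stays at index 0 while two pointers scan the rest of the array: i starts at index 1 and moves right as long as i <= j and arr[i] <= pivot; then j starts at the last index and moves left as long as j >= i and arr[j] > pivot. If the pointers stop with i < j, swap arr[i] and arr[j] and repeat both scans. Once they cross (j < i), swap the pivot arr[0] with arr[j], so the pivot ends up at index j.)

Hoare-style two-pointer partition with pivot = 16:

Initial array: [16, 9, 17, 12, 27, 8, 5]

Pointers start at i = 1, j = 6.
i stops at index 2 (arr[2]=17 > 16), j stops at index 6 (arr[6]=5 <= 16): swap arr[2] and arr[6], array becomes [16, 9, 5, 12, 27, 8, 17]
i stops at index 4 (arr[4]=27 > 16), j stops at index 5 (arr[5]=8 <= 16): swap arr[4] and arr[5], array becomes [16, 9, 5, 12, 8, 27, 17]
i ends at 5, j ends at 4: the pointers have crossed (j < i), so scanning stops.

Swap pivot arr[0] with arr[4] to place pivot at position 4: [8, 9, 5, 12, 16, 27, 17]
Pivot position: 4

After partitioning with pivot 16, the array becomes [8, 9, 5, 12, 16, 27, 17]. The pivot is placed at index 4. All elements to the left of the pivot are <= 16, and all elements to the right are > 16.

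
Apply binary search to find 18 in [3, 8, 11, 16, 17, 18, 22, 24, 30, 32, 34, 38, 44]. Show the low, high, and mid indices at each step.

Binary search for 18 in [3, 8, 11, 16, 17, 18, 22, 24, 30, 32, 34, 38, 44]:

lo=0, hi=12, mid=6, arr[mid]=22 -> 22 > 18, search left half
lo=0, hi=5, mid=2, arr[mid]=11 -> 11 < 18, search right half
lo=3, hi=5, mid=4, arr[mid]=17 -> 17 < 18, search right half
lo=5, hi=5, mid=5, arr[mid]=18 -> Found target at index 5!

Binary search finds 18 at index 5 after 4 comparisons. The search repeatedly halves the search space by comparing with the middle element.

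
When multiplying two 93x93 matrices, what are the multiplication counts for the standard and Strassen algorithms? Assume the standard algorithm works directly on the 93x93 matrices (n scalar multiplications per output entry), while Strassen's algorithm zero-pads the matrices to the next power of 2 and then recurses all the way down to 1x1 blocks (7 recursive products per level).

Matrix multiplication for 93x93 matrices:

Strassen's algorithm requires power-of-2 dimensions. Pad 93x93 to 128x128 (next power of 2).

Standard algorithm: 93^3 = 804357 multiplications
Strassen's algorithm: 7^(log2(128)) = 7^7 = 823543 multiplications
Difference: 804357 - 823543 = -19186 (Strassen uses MORE here due to padding overhead — for small or just-over-power-of-2 n, padding can outweigh the per-level savings)

Standard: 804357 multiplications (93^3). Strassen: 823543 multiplications (7^7, after padding to 128x128). Strassen reduces 8 recursive multiplications to 7 at each level.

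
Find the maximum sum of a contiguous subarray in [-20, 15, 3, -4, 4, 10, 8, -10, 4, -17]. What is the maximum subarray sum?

Using Kadane's algorithm on [-20, 15, 3, -4, 4, 10, 8, -10, 4, -17]:

Scanning through the array:
Position 1 (value 15): max_ending_here = 15, max_so_far = 15
Position 2 (value 3): max_ending_here = 18, max_so_far = 18
Position 3 (value -4): max_ending_here = 14, max_so_far = 18
Position 4 (value 4): max_ending_here = 18, max_so_far = 18
Position 5 (value 10): max_ending_here = 28, max_so_far = 28
Position 6 (value 8): max_ending_here = 36, max_so_far = 36
Position 7 (value -10): max_ending_here = 26, max_so_far = 36
Position 8 (value 4): max_ending_here = 30, max_so_far = 36
Position 9 (value -17): max_ending_here = 13, max_so_far = 36

Maximum subarray: [15, 3, -4, 4, 10, 8]
Maximum sum: 36

The maximum subarray is [15, 3, -4, 4, 10, 8] with sum 36. This subarray runs from index 1 to index 6.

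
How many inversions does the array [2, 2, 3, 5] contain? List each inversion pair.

Finding inversions in [2, 2, 3, 5]:


Total inversions: 0

The array has 0 inversions. It is already sorted.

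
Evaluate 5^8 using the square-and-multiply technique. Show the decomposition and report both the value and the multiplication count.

Computing 5^8 by squaring (build up from 5^1; each line after the first costs one multiplication):

5^1 = 5
5^2 = (5^1)^2 = 5^2 = 25
5^4 = (5^2)^2 = 25^2 = 625
5^8 = (5^4)^2 = 625^2 = 390625

Result: 390625
Multiplications needed: 3 (3 lines after 5^1)

5^8 = 390625. Using exponentiation by squaring, this requires 3 multiplications. The key idea: if the exponent is even, square the half-power; if odd, multiply by the base once.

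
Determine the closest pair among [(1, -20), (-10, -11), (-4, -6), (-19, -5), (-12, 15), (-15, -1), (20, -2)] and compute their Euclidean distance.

Computing all pairwise distances among 7 points:

d((1, -20), (-10, -11)) = 14.2127
d((1, -20), (-4, -6)) = 14.8661
d((1, -20), (-19, -5)) = 25.0
d((1, -20), (-12, 15)) = 37.3363
d((1, -20), (-15, -1)) = 24.8395
d((1, -20), (20, -2)) = 26.1725
d((-10, -11), (-4, -6)) = 7.8102
d((-10, -11), (-19, -5)) = 10.8167
d((-10, -11), (-12, 15)) = 26.0768
d((-10, -11), (-15, -1)) = 11.1803
d((-10, -11), (20, -2)) = 31.3209
d((-4, -6), (-19, -5)) = 15.0333
d((-4, -6), (-12, 15)) = 22.4722
d((-4, -6), (-15, -1)) = 12.083
d((-4, -6), (20, -2)) = 24.3311
d((-19, -5), (-12, 15)) = 21.1896
d((-19, -5), (-15, -1)) = 5.6569 <-- minimum
d((-19, -5), (20, -2)) = 39.1152
d((-12, 15), (-15, -1)) = 16.2788
d((-12, 15), (20, -2)) = 36.2353
d((-15, -1), (20, -2)) = 35.0143

Closest pair: (-19, -5) and (-15, -1) with distance 5.6569

The closest pair is (-19, -5) and (-15, -1) with Euclidean distance 5.6569. For 7 points, brute-force pairwise comparison is shown above. For large n, the divide-and-conquer algorithm (sort by x, recurse on halves, check the dividing strip) achieves O(n log n).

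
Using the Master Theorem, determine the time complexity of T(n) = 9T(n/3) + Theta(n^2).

Master Theorem for T(n) = 9T(n/3) + O(n^2):

a = 9, b = 3, c = 2
log_b(a) = log_3(9) = 2.0000

Case 2: c = 2 = log_3(9) = 2.0000
T(n) = O(n^2 log n) = O(n^2 log n)

For T(n) = 9T(n/3) + O(n^2): log_3(9) = 2.0000. This is Case 2 of the Master Theorem (c = log_b(a), equal work at all levels), giving O(n^2 log n).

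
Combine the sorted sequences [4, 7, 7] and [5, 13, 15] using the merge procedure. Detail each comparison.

Merging process:

Compare 4 vs 5: take 4 from left. Merged: [4]
Compare 7 vs 5: take 5 from right. Merged: [4, 5]
Compare 7 vs 13: take 7 from left. Merged: [4, 5, 7]
Compare 7 vs 13: take 7 from left. Merged: [4, 5, 7, 7]
Append remaining from right: [13, 15]. Merged: [4, 5, 7, 7, 13, 15]

Final merged array: [4, 5, 7, 7, 13, 15]
Total comparisons: 4

The merged array is [4, 5, 7, 7, 13, 15], requiring 4 comparisons. The merge step runs in O(n) time where n is the total number of elements.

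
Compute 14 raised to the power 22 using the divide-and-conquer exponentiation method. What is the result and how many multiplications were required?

Computing 14^22 by squaring (build up from 14^1; each line after the first costs one multiplication):

14^1 = 14
14^2 = (14^1)^2 = 14^2 = 196
14^4 = (14^2)^2 = 196^2 = 38416
14^5 = 14 * 14^4 = 14 * 38416 = 537824
14^10 = (14^5)^2 = 537824^2 = 289254654976
14^11 = 14 * 14^10 = 14 * 289254654976 = 4049565169664
14^22 = (14^11)^2 = 4049565169664^2 = 16398978063355821105872896

Result: 16398978063355821105872896
Multiplications needed: 6 (6 lines after 14^1)

14^22 = 16398978063355821105872896. Using exponentiation by squaring, this requires 6 multiplications. The key idea: if the exponent is even, square the half-power; if odd, multiply by the base once.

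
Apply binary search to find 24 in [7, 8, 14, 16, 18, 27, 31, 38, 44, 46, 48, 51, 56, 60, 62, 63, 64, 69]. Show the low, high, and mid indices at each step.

Binary search for 24 in [7, 8, 14, 16, 18, 27, 31, 38, 44, 46, 48, 51, 56, 60, 62, 63, 64, 69]:

lo=0, hi=17, mid=8, arr[mid]=44 -> 44 > 24, search left half
lo=0, hi=7, mid=3, arr[mid]=16 -> 16 < 24, search right half
lo=4, hi=7, mid=5, arr[mid]=27 -> 27 > 24, search left half
lo=4, hi=4, mid=4, arr[mid]=18 -> 18 < 24, search right half
lo=5 > hi=4, target 24 not found

Binary search determines that 24 is not in the array after 4 comparisons. The search space was exhausted without finding the target.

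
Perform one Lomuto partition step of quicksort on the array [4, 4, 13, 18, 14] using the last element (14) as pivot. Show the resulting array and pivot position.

Lomuto partition with pivot = 14:

Initial array: [4, 4, 13, 18, 14]

arr[0]=4 <= 14: swap with position 0, array becomes [4, 4, 13, 18, 14]
arr[1]=4 <= 14: swap with position 1, array becomes [4, 4, 13, 18, 14]
arr[2]=13 <= 14: swap with position 2, array becomes [4, 4, 13, 18, 14]
arr[3]=18 > 14: no swap

Place pivot at position 3: [4, 4, 13, 14, 18]
Pivot position: 3

After partitioning with pivot 14, the array becomes [4, 4, 13, 14, 18]. The pivot is placed at index 3. All elements to the left of the pivot are <= 14, and all elements to the right are > 14.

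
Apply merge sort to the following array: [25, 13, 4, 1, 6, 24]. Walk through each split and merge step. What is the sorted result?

Merge sort trace:

Split: [25, 13, 4, 1, 6, 24] -> [25, 13, 4] and [1, 6, 24]
  Split: [25, 13, 4] -> [25] and [13, 4]
    Split: [13, 4] -> [13] and [4]
    Merge: [13] + [4] -> [4, 13]
  Merge: [25] + [4, 13] -> [4, 13, 25]
  Split: [1, 6, 24] -> [1] and [6, 24]
    Split: [6, 24] -> [6] and [24]
    Merge: [6] + [24] -> [6, 24]
  Merge: [1] + [6, 24] -> [1, 6, 24]
Merge: [4, 13, 25] + [1, 6, 24] -> [1, 4, 6, 13, 24, 25]

Final sorted array: [1, 4, 6, 13, 24, 25]

The merge sort proceeds by recursively splitting the array and merging sorted halves.
After all merges, the sorted array is [1, 4, 6, 13, 24, 25].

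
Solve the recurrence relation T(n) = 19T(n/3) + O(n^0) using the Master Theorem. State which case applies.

Master Theorem for T(n) = 19T(n/3) + O(n^0):

a = 19, b = 3, c = 0
log_b(a) = log_3(19) = 2.6801

Case 1: c = 0 < log_3(19) = 2.6801
T(n) = O(n^(log_3 19))

For T(n) = 19T(n/3) + O(n^0): log_3(19) = 2.6801. This is Case 1 of the Master Theorem (c < log_b(a), work dominated by leaves), giving O(n^(log_3 19)).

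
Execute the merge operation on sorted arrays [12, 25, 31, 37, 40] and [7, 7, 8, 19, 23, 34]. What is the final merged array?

Merging process:

Compare 12 vs 7: take 7 from right. Merged: [7]
Compare 12 vs 7: take 7 from right. Merged: [7, 7]
Compare 12 vs 8: take 8 from right. Merged: [7, 7, 8]
Compare 12 vs 19: take 12 from left. Merged: [7, 7, 8, 12]
Compare 25 vs 19: take 19 from right. Merged: [7, 7, 8, 12, 19]
Compare 25 vs 23: take 23 from right. Merged: [7, 7, 8, 12, 19, 23]
Compare 25 vs 34: take 25 from left. Merged: [7, 7, 8, 12, 19, 23, 25]
Compare 31 vs 34: take 31 from left. Merged: [7, 7, 8, 12, 19, 23, 25, 31]
Compare 37 vs 34: take 34 from right. Merged: [7, 7, 8, 12, 19, 23, 25, 31, 34]
Append remaining from left: [37, 40]. Merged: [7, 7, 8, 12, 19, 23, 25, 31, 34, 37, 40]

Final merged array: [7, 7, 8, 12, 19, 23, 25, 31, 34, 37, 40]
Total comparisons: 9

The merged array is [7, 7, 8, 12, 19, 23, 25, 31, 34, 37, 40], requiring 9 comparisons. The merge step runs in O(n) time where n is the total number of elements.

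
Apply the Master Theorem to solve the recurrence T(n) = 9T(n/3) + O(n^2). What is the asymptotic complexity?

Master Theorem for T(n) = 9T(n/3) + O(n^2):

a = 9, b = 3, c = 2
log_b(a) = log_3(9) = 2.0000

Case 2: c = 2 = log_3(9) = 2.0000
T(n) = O(n^2 log n) = O(n^2 log n)

For T(n) = 9T(n/3) + O(n^2): log_3(9) = 2.0000. This is Case 2 of the Master Theorem (c = log_b(a), equal work at all levels), giving O(n^2 log n).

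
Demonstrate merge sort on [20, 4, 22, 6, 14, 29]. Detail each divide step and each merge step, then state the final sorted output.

Merge sort trace:

Split: [20, 4, 22, 6, 14, 29] -> [20, 4, 22] and [6, 14, 29]
  Split: [20, 4, 22] -> [20] and [4, 22]
    Split: [4, 22] -> [4] and [22]
    Merge: [4] + [22] -> [4, 22]
  Merge: [20] + [4, 22] -> [4, 20, 22]
  Split: [6, 14, 29] -> [6] and [14, 29]
    Split: [14, 29] -> [14] and [29]
    Merge: [14] + [29] -> [14, 29]
  Merge: [6] + [14, 29] -> [6, 14, 29]
Merge: [4, 20, 22] + [6, 14, 29] -> [4, 6, 14, 20, 22, 29]

Final sorted array: [4, 6, 14, 20, 22, 29]

The merge sort proceeds by recursively splitting the array and merging sorted halves.
After all merges, the sorted array is [4, 6, 14, 20, 22, 29].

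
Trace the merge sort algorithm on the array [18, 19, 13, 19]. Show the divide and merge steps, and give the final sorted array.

Merge sort trace:

Split: [18, 19, 13, 19] -> [18, 19] and [13, 19]
  Split: [18, 19] -> [18] and [19]
  Merge: [18] + [19] -> [18, 19]
  Split: [13, 19] -> [13] and [19]
  Merge: [13] + [19] -> [13, 19]
Merge: [18, 19] + [13, 19] -> [13, 18, 19, 19]

Final sorted array: [13, 18, 19, 19]

The merge sort proceeds by recursively splitting the array and merging sorted halves.
After all merges, the sorted array is [13, 18, 19, 19].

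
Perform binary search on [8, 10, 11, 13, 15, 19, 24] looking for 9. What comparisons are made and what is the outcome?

Binary search for 9 in [8, 10, 11, 13, 15, 19, 24]:

lo=0, hi=6, mid=3, arr[mid]=13 -> 13 > 9, search left half
lo=0, hi=2, mid=1, arr[mid]=10 -> 10 > 9, search left half
lo=0, hi=0, mid=0, arr[mid]=8 -> 8 < 9, search right half
lo=1 > hi=0, target 9 not found

Binary search determines that 9 is not in the array after 3 comparisons. The search space was exhausted without finding the target.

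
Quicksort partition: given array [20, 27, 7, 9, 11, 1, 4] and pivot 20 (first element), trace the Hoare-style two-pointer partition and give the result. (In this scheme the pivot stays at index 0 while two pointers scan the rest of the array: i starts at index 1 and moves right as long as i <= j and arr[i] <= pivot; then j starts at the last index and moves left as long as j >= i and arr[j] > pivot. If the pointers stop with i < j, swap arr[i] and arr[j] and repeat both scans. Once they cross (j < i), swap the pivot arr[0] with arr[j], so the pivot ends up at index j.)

Hoare-style two-pointer partition with pivot = 20:

Initial array: [20, 27, 7, 9, 11, 1, 4]

Pointers start at i = 1, j = 6.
i stops at index 1 (arr[1]=27 > 20), j stops at index 6 (arr[6]=4 <= 20): swap arr[1] and arr[6], array becomes [20, 4, 7, 9, 11, 1, 27]
i ends at 6, j ends at 5: the pointers have crossed (j < i), so scanning stops.

Swap pivot arr[0] with arr[5] to place pivot at position 5: [1, 4, 7, 9, 11, 20, 27]
Pivot position: 5

After partitioning with pivot 20, the array becomes [1, 4, 7, 9, 11, 20, 27]. The pivot is placed at index 5. All elements to the left of the pivot are <= 20, and all elements to the right are > 20.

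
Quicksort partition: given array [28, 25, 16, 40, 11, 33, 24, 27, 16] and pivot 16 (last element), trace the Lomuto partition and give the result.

Lomuto partition with pivot = 16:

Initial array: [28, 25, 16, 40, 11, 33, 24, 27, 16]

arr[0]=28 > 16: no swap
arr[1]=25 > 16: no swap
arr[2]=16 <= 16: swap with position 0, array becomes [16, 25, 28, 40, 11, 33, 24, 27, 16]
arr[3]=40 > 16: no swap
arr[4]=11 <= 16: swap with position 1, array becomes [16, 11, 28, 40, 25, 33, 24, 27, 16]
arr[5]=33 > 16: no swap
arr[6]=24 > 16: no swap
arr[7]=27 > 16: no swap

Place pivot at position 2: [16, 11, 16, 40, 25, 33, 24, 27, 28]
Pivot position: 2

After partitioning with pivot 16, the array becomes [16, 11, 16, 40, 25, 33, 24, 27, 28]. The pivot is placed at index 2. All elements to the left of the pivot are <= 16, and all elements to the right are > 16.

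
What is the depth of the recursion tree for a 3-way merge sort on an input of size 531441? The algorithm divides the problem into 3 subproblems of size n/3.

For divide and conquer with division factor 3:

Problem sizes at each level:
Level 0: 531441
Level 1: 177147
Level 2: 59049
Level 3: 19683
Level 4: 6561
Level 5: 2187
Level 6: 729
Level 7: 243
Level 8: 81
Level 9: 27
Level 10: 9
Level 11: 3
Level 12: 1

The root is level 0 and the size-1 base case is level 12 (the tree spans levels 0 through 12, i.e. 13 levels counting the root), so the depth is the number of divisions: log_3(531441) = 12

The recursion tree depth is log_3(531441) = 12. At each level, the problem size is divided by 3, so it takes 12 divisions to reduce to a base case of size 1. The algorithm makes 3 recursive calls at each level.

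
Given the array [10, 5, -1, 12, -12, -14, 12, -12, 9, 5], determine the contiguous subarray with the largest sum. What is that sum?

Using Kadane's algorithm on [10, 5, -1, 12, -12, -14, 12, -12, 9, 5]:

Scanning through the array:
Position 1 (value 5): max_ending_here = 15, max_so_far = 15
Position 2 (value -1): max_ending_here = 14, max_so_far = 15
Position 3 (value 12): max_ending_here = 26, max_so_far = 26
Position 4 (value -12): max_ending_here = 14, max_so_far = 26
Position 5 (value -14): max_ending_here = 0, max_so_far = 26
Position 6 (value 12): max_ending_here = 12, max_so_far = 26
Position 7 (value -12): max_ending_here = 0, max_so_far = 26
Position 8 (value 9): max_ending_here = 9, max_so_far = 26
Position 9 (value 5): max_ending_here = 14, max_so_far = 26

Maximum subarray: [10, 5, -1, 12]
Maximum sum: 26

The maximum subarray is [10, 5, -1, 12] with sum 26. This subarray runs from index 0 to index 3.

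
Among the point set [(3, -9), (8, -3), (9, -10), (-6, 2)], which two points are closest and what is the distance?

Computing all pairwise distances among 4 points:

d((3, -9), (8, -3)) = 7.8102
d((3, -9), (9, -10)) = 6.0828 <-- minimum
d((3, -9), (-6, 2)) = 14.2127
d((8, -3), (9, -10)) = 7.0711
d((8, -3), (-6, 2)) = 14.8661
d((9, -10), (-6, 2)) = 19.2094

Closest pair: (3, -9) and (9, -10) with distance 6.0828

The closest pair is (3, -9) and (9, -10) with Euclidean distance 6.0828. For 4 points, brute-force pairwise comparison is shown above. For large n, the divide-and-conquer algorithm (sort by x, recurse on halves, check the dividing strip) achieves O(n log n).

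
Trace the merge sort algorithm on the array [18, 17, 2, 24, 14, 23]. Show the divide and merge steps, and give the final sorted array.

Merge sort trace:

Split: [18, 17, 2, 24, 14, 23] -> [18, 17, 2] and [24, 14, 23]
  Split: [18, 17, 2] -> [18] and [17, 2]
    Split: [17, 2] -> [17] and [2]
    Merge: [17] + [2] -> [2, 17]
  Merge: [18] + [2, 17] -> [2, 17, 18]
  Split: [24, 14, 23] -> [24] and [14, 23]
    Split: [14, 23] -> [14] and [23]
    Merge: [14] + [23] -> [14, 23]
  Merge: [24] + [14, 23] -> [14, 23, 24]
Merge: [2, 17, 18] + [14, 23, 24] -> [2, 14, 17, 18, 23, 24]

Final sorted array: [2, 14, 17, 18, 23, 24]

The merge sort proceeds by recursively splitting the array and merging sorted halves.
After all merges, the sorted array is [2, 14, 17, 18, 23, 24].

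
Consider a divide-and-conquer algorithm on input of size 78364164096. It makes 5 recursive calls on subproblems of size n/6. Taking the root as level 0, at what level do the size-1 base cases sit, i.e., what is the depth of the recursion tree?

For divide and conquer with division factor 6:

Problem sizes at each level:
Level 0: 78364164096
Level 1: 13060694016
Level 2: 2176782336
Level 3: 362797056
Level 4: 60466176
Level 5: 10077696
Level 6: 1679616
Level 7: 279936
Level 8: 46656
Level 9: 7776
Level 10: 1296
Level 11: 216
Level 12: 36
Level 13: 6
Level 14: 1

The root is level 0 and the size-1 base case is level 14 (the tree spans levels 0 through 14, i.e. 15 levels counting the root), so the depth is the number of divisions: log_6(78364164096) = 14

The recursion tree depth is log_6(78364164096) = 14. At each level, the problem size is divided by 6, so it takes 14 divisions to reduce to a base case of size 1. The algorithm makes 5 recursive calls at each level.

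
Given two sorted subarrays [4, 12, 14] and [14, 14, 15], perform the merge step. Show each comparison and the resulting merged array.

Merging process:

Compare 4 vs 14: take 4 from left. Merged: [4]
Compare 12 vs 14: take 12 from left. Merged: [4, 12]
Compare 14 vs 14: take 14 from left. Merged: [4, 12, 14]
Append remaining from right: [14, 14, 15]. Merged: [4, 12, 14, 14, 14, 15]

Final merged array: [4, 12, 14, 14, 14, 15]
Total comparisons: 3

The merged array is [4, 12, 14, 14, 14, 15], requiring 3 comparisons. The merge step runs in O(n) time where n is the total number of elements.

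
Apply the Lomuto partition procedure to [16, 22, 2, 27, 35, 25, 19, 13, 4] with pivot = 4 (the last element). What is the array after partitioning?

Lomuto partition with pivot = 4:

Initial array: [16, 22, 2, 27, 35, 25, 19, 13, 4]

arr[0]=16 > 4: no swap
arr[1]=22 > 4: no swap
arr[2]=2 <= 4: swap with position 0, array becomes [2, 22, 16, 27, 35, 25, 19, 13, 4]
arr[3]=27 > 4: no swap
arr[4]=35 > 4: no swap
arr[5]=25 > 4: no swap
arr[6]=19 > 4: no swap
arr[7]=13 > 4: no swap

Place pivot at position 1: [2, 4, 16, 27, 35, 25, 19, 13, 22]
Pivot position: 1

After partitioning with pivot 4, the array becomes [2, 4, 16, 27, 35, 25, 19, 13, 22]. The pivot is placed at index 1. All elements to the left of the pivot are <= 4, and all elements to the right are > 4.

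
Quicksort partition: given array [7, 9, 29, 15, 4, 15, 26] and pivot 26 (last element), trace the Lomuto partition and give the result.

Lomuto partition with pivot = 26:

Initial array: [7, 9, 29, 15, 4, 15, 26]

arr[0]=7 <= 26: swap with position 0, array becomes [7, 9, 29, 15, 4, 15, 26]
arr[1]=9 <= 26: swap with position 1, array becomes [7, 9, 29, 15, 4, 15, 26]
arr[2]=29 > 26: no swap
arr[3]=15 <= 26: swap with position 2, array becomes [7, 9, 15, 29, 4, 15, 26]
arr[4]=4 <= 26: swap with position 3, array becomes [7, 9, 15, 4, 29, 15, 26]
arr[5]=15 <= 26: swap with position 4, array becomes [7, 9, 15, 4, 15, 29, 26]

Place pivot at position 5: [7, 9, 15, 4, 15, 26, 29]
Pivot position: 5

After partitioning with pivot 26, the array becomes [7, 9, 15, 4, 15, 26, 29]. The pivot is placed at index 5. All elements to the left of the pivot are <= 26, and all elements to the right are > 26.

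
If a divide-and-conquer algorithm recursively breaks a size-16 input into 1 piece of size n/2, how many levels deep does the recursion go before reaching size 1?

For divide and conquer with division factor 2:

Problem sizes at each level:
Level 0: 16
Level 1: 8
Level 2: 4
Level 3: 2
Level 4: 1

The root is level 0 and the size-1 base case is level 4 (the tree spans levels 0 through 4, i.e. 5 levels counting the root), so the depth is the number of divisions: log_2(16) = 4

The recursion tree depth is log_2(16) = 4. At each level, the problem size is divided by 2, so it takes 4 divisions to reduce to a base case of size 1. The algorithm makes 1 recursive call at each level.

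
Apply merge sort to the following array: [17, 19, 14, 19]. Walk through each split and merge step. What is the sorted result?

Merge sort trace:

Split: [17, 19, 14, 19] -> [17, 19] and [14, 19]
  Split: [17, 19] -> [17] and [19]
  Merge: [17] + [19] -> [17, 19]
  Split: [14, 19] -> [14] and [19]
  Merge: [14] + [19] -> [14, 19]
Merge: [17, 19] + [14, 19] -> [14, 17, 19, 19]

Final sorted array: [14, 17, 19, 19]

The merge sort proceeds by recursively splitting the array and merging sorted halves.
After all merges, the sorted array is [14, 17, 19, 19].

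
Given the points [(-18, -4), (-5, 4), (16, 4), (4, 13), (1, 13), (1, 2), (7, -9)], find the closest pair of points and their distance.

Computing all pairwise distances among 7 points:

d((-18, -4), (-5, 4)) = 15.2643
d((-18, -4), (16, 4)) = 34.9285
d((-18, -4), (4, 13)) = 27.8029
d((-18, -4), (1, 13)) = 25.4951
d((-18, -4), (1, 2)) = 19.9249
d((-18, -4), (7, -9)) = 25.4951
d((-5, 4), (16, 4)) = 21.0
d((-5, 4), (4, 13)) = 12.7279
d((-5, 4), (1, 13)) = 10.8167
d((-5, 4), (1, 2)) = 6.3246
d((-5, 4), (7, -9)) = 17.6918
d((16, 4), (4, 13)) = 15.0
d((16, 4), (1, 13)) = 17.4929
d((16, 4), (1, 2)) = 15.1327
d((16, 4), (7, -9)) = 15.8114
d((4, 13), (1, 13)) = 3.0 <-- minimum
d((4, 13), (1, 2)) = 11.4018
d((4, 13), (7, -9)) = 22.2036
d((1, 13), (1, 2)) = 11.0
d((1, 13), (7, -9)) = 22.8035
d((1, 2), (7, -9)) = 12.53

Closest pair: (4, 13) and (1, 13) with distance 3.0

The closest pair is (4, 13) and (1, 13) with Euclidean distance 3.0. For 7 points, brute-force pairwise comparison is shown above. For large n, the divide-and-conquer algorithm (sort by x, recurse on halves, check the dividing strip) achieves O(n log n).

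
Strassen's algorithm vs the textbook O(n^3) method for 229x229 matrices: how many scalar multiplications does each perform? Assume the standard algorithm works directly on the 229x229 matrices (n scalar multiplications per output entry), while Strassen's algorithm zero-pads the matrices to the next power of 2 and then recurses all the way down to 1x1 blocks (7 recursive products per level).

Matrix multiplication for 229x229 matrices:

Strassen's algorithm requires power-of-2 dimensions. Pad 229x229 to 256x256 (next power of 2).

Standard algorithm: 229^3 = 12008989 multiplications
Strassen's algorithm: 7^(log2(256)) = 7^8 = 5764801 multiplications
Savings: 12008989 - 5764801 = 6244188 multiplications

Standard: 12008989 multiplications (229^3). Strassen: 5764801 multiplications (7^8, after padding to 256x256). Strassen reduces 8 recursive multiplications to 7 at each level.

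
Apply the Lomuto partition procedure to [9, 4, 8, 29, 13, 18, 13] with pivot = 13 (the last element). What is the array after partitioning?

Lomuto partition with pivot = 13:

Initial array: [9, 4, 8, 29, 13, 18, 13]

arr[0]=9 <= 13: swap with position 0, array becomes [9, 4, 8, 29, 13, 18, 13]
arr[1]=4 <= 13: swap with position 1, array becomes [9, 4, 8, 29, 13, 18, 13]
arr[2]=8 <= 13: swap with position 2, array becomes [9, 4, 8, 29, 13, 18, 13]
arr[3]=29 > 13: no swap
arr[4]=13 <= 13: swap with position 3, array becomes [9, 4, 8, 13, 29, 18, 13]
arr[5]=18 > 13: no swap

Place pivot at position 4: [9, 4, 8, 13, 13, 18, 29]
Pivot position: 4

After partitioning with pivot 13, the array becomes [9, 4, 8, 13, 13, 18, 29]. The pivot is placed at index 4. All elements to the left of the pivot are <= 13, and all elements to the right are > 13.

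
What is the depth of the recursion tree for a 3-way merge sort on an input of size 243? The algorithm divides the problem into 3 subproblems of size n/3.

For divide and conquer with division factor 3:

Problem sizes at each level:
Level 0: 243
Level 1: 81
Level 2: 27
Level 3: 9
Level 4: 3
Level 5: 1

The root is level 0 and the size-1 base case is level 5 (the tree spans levels 0 through 5, i.e. 6 levels counting the root), so the depth is the number of divisions: log_3(243) = 5

The recursion tree depth is log_3(243) = 5. At each level, the problem size is divided by 3, so it takes 5 divisions to reduce to a base case of size 1. The algorithm makes 3 recursive calls at each level.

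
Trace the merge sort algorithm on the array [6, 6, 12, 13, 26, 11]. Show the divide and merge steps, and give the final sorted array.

Merge sort trace:

Split: [6, 6, 12, 13, 26, 11] -> [6, 6, 12] and [13, 26, 11]
  Split: [6, 6, 12] -> [6] and [6, 12]
    Split: [6, 12] -> [6] and [12]
    Merge: [6] + [12] -> [6, 12]
  Merge: [6] + [6, 12] -> [6, 6, 12]
  Split: [13, 26, 11] -> [13] and [26, 11]
    Split: [26, 11] -> [26] and [11]
    Merge: [26] + [11] -> [11, 26]
  Merge: [13] + [11, 26] -> [11, 13, 26]
Merge: [6, 6, 12] + [11, 13, 26] -> [6, 6, 11, 12, 13, 26]

Final sorted array: [6, 6, 11, 12, 13, 26]

The merge sort proceeds by recursively splitting the array and merging sorted halves.
After all merges, the sorted array is [6, 6, 11, 12, 13, 26].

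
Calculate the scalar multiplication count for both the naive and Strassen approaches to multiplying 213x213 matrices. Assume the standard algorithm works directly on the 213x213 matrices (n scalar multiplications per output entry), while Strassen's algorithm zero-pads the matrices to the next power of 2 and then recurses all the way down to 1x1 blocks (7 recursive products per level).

Matrix multiplication for 213x213 matrices:

Strassen's algorithm requires power-of-2 dimensions. Pad 213x213 to 256x256 (next power of 2).

Standard algorithm: 213^3 = 9663597 multiplications
Strassen's algorithm: 7^(log2(256)) = 7^8 = 5764801 multiplications
Savings: 9663597 - 5764801 = 3898796 multiplications

Standard: 9663597 multiplications (213^3). Strassen: 5764801 multiplications (7^8, after padding to 256x256). Strassen reduces 8 recursive multiplications to 7 at each level.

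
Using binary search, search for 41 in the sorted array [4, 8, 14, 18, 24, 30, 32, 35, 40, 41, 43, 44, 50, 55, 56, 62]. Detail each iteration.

Binary search for 41 in [4, 8, 14, 18, 24, 30, 32, 35, 40, 41, 43, 44, 50, 55, 56, 62]:

lo=0, hi=15, mid=7, arr[mid]=35 -> 35 < 41, search right half
lo=8, hi=15, mid=11, arr[mid]=44 -> 44 > 41, search left half
lo=8, hi=10, mid=9, arr[mid]=41 -> Found target at index 9!

Binary search finds 41 at index 9 after 3 comparisons. The search repeatedly halves the search space by comparing with the middle element.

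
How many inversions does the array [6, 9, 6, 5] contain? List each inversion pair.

Finding inversions in [6, 9, 6, 5]:

(0, 3): arr[0]=6 > arr[3]=5
(1, 2): arr[1]=9 > arr[2]=6
(1, 3): arr[1]=9 > arr[3]=5
(2, 3): arr[2]=6 > arr[3]=5

Total inversions: 4

The array has 4 inversion(s): (0,3), (1,2), (1,3), (2,3). Each pair (i,j) satisfies i < j and arr[i] > arr[j].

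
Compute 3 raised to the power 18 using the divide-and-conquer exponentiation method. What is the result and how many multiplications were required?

Computing 3^18 by squaring (build up from 3^1; each line after the first costs one multiplication):

3^1 = 3
3^2 = (3^1)^2 = 3^2 = 9
3^4 = (3^2)^2 = 9^2 = 81
3^8 = (3^4)^2 = 81^2 = 6561
3^9 = 3 * 3^8 = 3 * 6561 = 19683
3^18 = (3^9)^2 = 19683^2 = 387420489

Result: 387420489
Multiplications needed: 5 (5 lines after 3^1)

3^18 = 387420489. Using exponentiation by squaring, this requires 5 multiplications. The key idea: if the exponent is even, square the half-power; if odd, multiply by the base once.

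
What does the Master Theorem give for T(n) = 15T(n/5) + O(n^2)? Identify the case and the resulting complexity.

Master Theorem for T(n) = 15T(n/5) + O(n^2):

a = 15, b = 5, c = 2
log_b(a) = log_5(15) = 1.6826

Case 3: c = 2 > log_5(15) = 1.6826
T(n) = O(n^2) = O(n^2)

For T(n) = 15T(n/5) + O(n^2): log_5(15) = 1.6826. This is Case 3 of the Master Theorem (c > log_b(a), work dominated by root), giving O(n^2).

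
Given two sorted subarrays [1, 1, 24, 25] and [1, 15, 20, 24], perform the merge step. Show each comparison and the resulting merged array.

Merging process:

Compare 1 vs 1: take 1 from left. Merged: [1]
Compare 1 vs 1: take 1 from left. Merged: [1, 1]
Compare 24 vs 1: take 1 from right. Merged: [1, 1, 1]
Compare 24 vs 15: take 15 from right. Merged: [1, 1, 1, 15]
Compare 24 vs 20: take 20 from right. Merged: [1, 1, 1, 15, 20]
Compare 24 vs 24: take 24 from left. Merged: [1, 1, 1, 15, 20, 24]
Compare 25 vs 24: take 24 from right. Merged: [1, 1, 1, 15, 20, 24, 24]
Append remaining from left: [25]. Merged: [1, 1, 1, 15, 20, 24, 24, 25]

Final merged array: [1, 1, 1, 15, 20, 24, 24, 25]
Total comparisons: 7

The merged array is [1, 1, 1, 15, 20, 24, 24, 25], requiring 7 comparisons. The merge step runs in O(n) time where n is the total number of elements.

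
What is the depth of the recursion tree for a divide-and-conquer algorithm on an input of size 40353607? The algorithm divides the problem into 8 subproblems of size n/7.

For divide and conquer with division factor 7:

Problem sizes at each level:
Level 0: 40353607
Level 1: 5764801
Level 2: 823543
Level 3: 117649
Level 4: 16807
Level 5: 2401
Level 6: 343
Level 7: 49
Level 8: 7
Level 9: 1

The root is level 0 and the size-1 base case is level 9 (the tree spans levels 0 through 9, i.e. 10 levels counting the root), so the depth is the number of divisions: log_7(40353607) = 9

The recursion tree depth is log_7(40353607) = 9. At each level, the problem size is divided by 7, so it takes 9 divisions to reduce to a base case of size 1. The algorithm makes 8 recursive calls at each level.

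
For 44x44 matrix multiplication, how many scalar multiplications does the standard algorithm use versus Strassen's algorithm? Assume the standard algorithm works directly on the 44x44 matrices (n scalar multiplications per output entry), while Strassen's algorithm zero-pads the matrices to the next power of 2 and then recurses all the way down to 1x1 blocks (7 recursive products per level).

Matrix multiplication for 44x44 matrices:

Strassen's algorithm requires power-of-2 dimensions. Pad 44x44 to 64x64 (next power of 2).

Standard algorithm: 44^3 = 85184 multiplications
Strassen's algorithm: 7^(log2(64)) = 7^6 = 117649 multiplications
Difference: 85184 - 117649 = -32465 (Strassen uses MORE here due to padding overhead — for small or just-over-power-of-2 n, padding can outweigh the per-level savings)

Standard: 85184 multiplications (44^3). Strassen: 117649 multiplications (7^6, after padding to 64x64). Strassen reduces 8 recursive multiplications to 7 at each level.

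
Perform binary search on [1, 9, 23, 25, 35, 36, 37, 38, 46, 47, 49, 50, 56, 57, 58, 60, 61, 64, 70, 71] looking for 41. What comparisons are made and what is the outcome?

Binary search for 41 in [1, 9, 23, 25, 35, 36, 37, 38, 46, 47, 49, 50, 56, 57, 58, 60, 61, 64, 70, 71]:

lo=0, hi=19, mid=9, arr[mid]=47 -> 47 > 41, search left half
lo=0, hi=8, mid=4, arr[mid]=35 -> 35 < 41, search right half
lo=5, hi=8, mid=6, arr[mid]=37 -> 37 < 41, search right half
lo=7, hi=8, mid=7, arr[mid]=38 -> 38 < 41, search right half
lo=8, hi=8, mid=8, arr[mid]=46 -> 46 > 41, search left half
lo=8 > hi=7, target 41 not found

Binary search determines that 41 is not in the array after 5 comparisons. The search space was exhausted without finding the target.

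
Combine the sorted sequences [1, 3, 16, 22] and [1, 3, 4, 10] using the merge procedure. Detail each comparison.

Merging process:

Compare 1 vs 1: take 1 from left. Merged: [1]
Compare 3 vs 1: take 1 from right. Merged: [1, 1]
Compare 3 vs 3: take 3 from left. Merged: [1, 1, 3]
Compare 16 vs 3: take 3 from right. Merged: [1, 1, 3, 3]
Compare 16 vs 4: take 4 from right. Merged: [1, 1, 3, 3, 4]
Compare 16 vs 10: take 10 from right. Merged: [1, 1, 3, 3, 4, 10]
Append remaining from left: [16, 22]. Merged: [1, 1, 3, 3, 4, 10, 16, 22]

Final merged array: [1, 1, 3, 3, 4, 10, 16, 22]
Total comparisons: 6

The merged array is [1, 1, 3, 3, 4, 10, 16, 22], requiring 6 comparisons. The merge step runs in O(n) time where n is the total number of elements.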